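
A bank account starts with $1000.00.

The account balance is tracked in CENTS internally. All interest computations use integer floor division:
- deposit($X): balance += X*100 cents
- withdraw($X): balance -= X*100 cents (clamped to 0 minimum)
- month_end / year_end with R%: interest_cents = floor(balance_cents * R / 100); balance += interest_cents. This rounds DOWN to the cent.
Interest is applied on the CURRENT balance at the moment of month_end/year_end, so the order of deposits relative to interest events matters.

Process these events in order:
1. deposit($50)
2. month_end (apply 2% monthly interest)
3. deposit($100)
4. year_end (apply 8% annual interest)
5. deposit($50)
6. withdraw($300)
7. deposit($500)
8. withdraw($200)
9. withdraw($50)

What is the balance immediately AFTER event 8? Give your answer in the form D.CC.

Answer: 1314.68

Derivation:
After 1 (deposit($50)): balance=$1050.00 total_interest=$0.00
After 2 (month_end (apply 2% monthly interest)): balance=$1071.00 total_interest=$21.00
After 3 (deposit($100)): balance=$1171.00 total_interest=$21.00
After 4 (year_end (apply 8% annual interest)): balance=$1264.68 total_interest=$114.68
After 5 (deposit($50)): balance=$1314.68 total_interest=$114.68
After 6 (withdraw($300)): balance=$1014.68 total_interest=$114.68
After 7 (deposit($500)): balance=$1514.68 total_interest=$114.68
After 8 (withdraw($200)): balance=$1314.68 total_interest=$114.68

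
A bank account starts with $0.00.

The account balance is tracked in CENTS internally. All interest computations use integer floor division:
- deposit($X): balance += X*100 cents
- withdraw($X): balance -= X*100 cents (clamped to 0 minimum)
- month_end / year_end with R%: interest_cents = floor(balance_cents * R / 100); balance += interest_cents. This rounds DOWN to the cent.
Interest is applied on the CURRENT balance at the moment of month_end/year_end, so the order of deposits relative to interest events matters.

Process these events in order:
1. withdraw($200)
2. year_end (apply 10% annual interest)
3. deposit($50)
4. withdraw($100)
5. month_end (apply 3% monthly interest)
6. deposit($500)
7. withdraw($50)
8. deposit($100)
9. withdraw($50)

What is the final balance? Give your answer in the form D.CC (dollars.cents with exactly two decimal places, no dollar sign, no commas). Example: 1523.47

After 1 (withdraw($200)): balance=$0.00 total_interest=$0.00
After 2 (year_end (apply 10% annual interest)): balance=$0.00 total_interest=$0.00
After 3 (deposit($50)): balance=$50.00 total_interest=$0.00
After 4 (withdraw($100)): balance=$0.00 total_interest=$0.00
After 5 (month_end (apply 3% monthly interest)): balance=$0.00 total_interest=$0.00
After 6 (deposit($500)): balance=$500.00 total_interest=$0.00
After 7 (withdraw($50)): balance=$450.00 total_interest=$0.00
After 8 (deposit($100)): balance=$550.00 total_interest=$0.00
After 9 (withdraw($50)): balance=$500.00 total_interest=$0.00

Answer: 500.00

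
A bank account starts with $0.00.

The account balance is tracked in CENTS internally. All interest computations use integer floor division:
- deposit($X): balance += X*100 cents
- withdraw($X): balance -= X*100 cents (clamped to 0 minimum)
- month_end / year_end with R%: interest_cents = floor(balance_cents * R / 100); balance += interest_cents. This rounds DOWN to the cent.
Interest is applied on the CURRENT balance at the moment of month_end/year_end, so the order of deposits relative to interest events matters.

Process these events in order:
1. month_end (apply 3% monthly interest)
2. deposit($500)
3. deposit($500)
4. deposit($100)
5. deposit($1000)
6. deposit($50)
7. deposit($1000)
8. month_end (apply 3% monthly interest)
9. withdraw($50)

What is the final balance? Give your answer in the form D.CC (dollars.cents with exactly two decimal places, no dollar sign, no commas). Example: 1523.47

Answer: 3194.50

Derivation:
After 1 (month_end (apply 3% monthly interest)): balance=$0.00 total_interest=$0.00
After 2 (deposit($500)): balance=$500.00 total_interest=$0.00
After 3 (deposit($500)): balance=$1000.00 total_interest=$0.00
After 4 (deposit($100)): balance=$1100.00 total_interest=$0.00
After 5 (deposit($1000)): balance=$2100.00 total_interest=$0.00
After 6 (deposit($50)): balance=$2150.00 total_interest=$0.00
After 7 (deposit($1000)): balance=$3150.00 total_interest=$0.00
After 8 (month_end (apply 3% monthly interest)): balance=$3244.50 total_interest=$94.50
After 9 (withdraw($50)): balance=$3194.50 total_interest=$94.50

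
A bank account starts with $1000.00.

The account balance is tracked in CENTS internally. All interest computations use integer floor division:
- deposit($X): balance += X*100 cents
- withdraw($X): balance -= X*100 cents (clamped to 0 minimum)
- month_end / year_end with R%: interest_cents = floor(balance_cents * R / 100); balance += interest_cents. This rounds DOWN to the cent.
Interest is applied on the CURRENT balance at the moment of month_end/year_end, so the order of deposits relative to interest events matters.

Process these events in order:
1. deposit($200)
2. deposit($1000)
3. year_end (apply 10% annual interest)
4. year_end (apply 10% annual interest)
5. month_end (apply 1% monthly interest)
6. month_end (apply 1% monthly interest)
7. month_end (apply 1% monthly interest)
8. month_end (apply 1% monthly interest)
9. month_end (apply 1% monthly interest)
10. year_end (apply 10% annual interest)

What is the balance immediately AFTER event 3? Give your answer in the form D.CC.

After 1 (deposit($200)): balance=$1200.00 total_interest=$0.00
After 2 (deposit($1000)): balance=$2200.00 total_interest=$0.00
After 3 (year_end (apply 10% annual interest)): balance=$2420.00 total_interest=$220.00

Answer: 2420.00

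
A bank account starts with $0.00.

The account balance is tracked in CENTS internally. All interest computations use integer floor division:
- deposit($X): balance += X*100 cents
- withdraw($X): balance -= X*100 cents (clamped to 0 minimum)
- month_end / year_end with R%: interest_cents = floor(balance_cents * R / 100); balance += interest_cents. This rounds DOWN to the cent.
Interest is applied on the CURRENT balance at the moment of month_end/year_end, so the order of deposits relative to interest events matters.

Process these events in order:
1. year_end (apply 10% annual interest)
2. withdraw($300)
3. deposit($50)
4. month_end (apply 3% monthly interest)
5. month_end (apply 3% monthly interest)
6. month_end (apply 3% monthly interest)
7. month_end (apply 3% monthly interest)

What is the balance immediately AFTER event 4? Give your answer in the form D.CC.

After 1 (year_end (apply 10% annual interest)): balance=$0.00 total_interest=$0.00
After 2 (withdraw($300)): balance=$0.00 total_interest=$0.00
After 3 (deposit($50)): balance=$50.00 total_interest=$0.00
After 4 (month_end (apply 3% monthly interest)): balance=$51.50 total_interest=$1.50

Answer: 51.50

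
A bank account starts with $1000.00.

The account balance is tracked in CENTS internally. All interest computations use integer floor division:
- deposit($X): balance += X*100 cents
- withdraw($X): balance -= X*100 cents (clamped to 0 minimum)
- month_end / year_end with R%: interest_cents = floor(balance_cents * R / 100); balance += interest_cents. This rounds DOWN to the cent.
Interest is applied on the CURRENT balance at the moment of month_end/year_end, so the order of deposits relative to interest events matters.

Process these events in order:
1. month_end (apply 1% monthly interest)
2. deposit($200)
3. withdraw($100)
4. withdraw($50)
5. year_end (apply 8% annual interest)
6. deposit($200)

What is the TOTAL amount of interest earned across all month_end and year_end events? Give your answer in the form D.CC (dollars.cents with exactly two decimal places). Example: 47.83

Answer: 94.80

Derivation:
After 1 (month_end (apply 1% monthly interest)): balance=$1010.00 total_interest=$10.00
After 2 (deposit($200)): balance=$1210.00 total_interest=$10.00
After 3 (withdraw($100)): balance=$1110.00 total_interest=$10.00
After 4 (withdraw($50)): balance=$1060.00 total_interest=$10.00
After 5 (year_end (apply 8% annual interest)): balance=$1144.80 total_interest=$94.80
After 6 (deposit($200)): balance=$1344.80 total_interest=$94.80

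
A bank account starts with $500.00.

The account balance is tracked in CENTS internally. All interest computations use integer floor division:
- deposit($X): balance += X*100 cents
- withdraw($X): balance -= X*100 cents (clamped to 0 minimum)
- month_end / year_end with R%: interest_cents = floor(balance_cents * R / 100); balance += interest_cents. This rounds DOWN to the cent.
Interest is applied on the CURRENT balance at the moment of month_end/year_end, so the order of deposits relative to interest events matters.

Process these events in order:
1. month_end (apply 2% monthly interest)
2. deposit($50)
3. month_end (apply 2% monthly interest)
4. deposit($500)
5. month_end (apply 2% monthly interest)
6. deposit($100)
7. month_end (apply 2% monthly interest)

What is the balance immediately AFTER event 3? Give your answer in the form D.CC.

Answer: 571.20

Derivation:
After 1 (month_end (apply 2% monthly interest)): balance=$510.00 total_interest=$10.00
After 2 (deposit($50)): balance=$560.00 total_interest=$10.00
After 3 (month_end (apply 2% monthly interest)): balance=$571.20 total_interest=$21.20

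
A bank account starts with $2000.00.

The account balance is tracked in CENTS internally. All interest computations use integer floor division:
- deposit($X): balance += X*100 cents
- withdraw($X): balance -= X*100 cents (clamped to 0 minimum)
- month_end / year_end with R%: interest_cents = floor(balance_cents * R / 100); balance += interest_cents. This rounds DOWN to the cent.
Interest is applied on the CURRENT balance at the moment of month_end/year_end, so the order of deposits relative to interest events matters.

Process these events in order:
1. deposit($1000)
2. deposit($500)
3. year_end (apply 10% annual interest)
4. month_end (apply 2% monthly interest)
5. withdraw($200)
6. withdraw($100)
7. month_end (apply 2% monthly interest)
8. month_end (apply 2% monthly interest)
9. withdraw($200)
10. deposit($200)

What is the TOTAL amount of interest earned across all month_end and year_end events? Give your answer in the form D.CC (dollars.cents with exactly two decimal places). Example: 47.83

After 1 (deposit($1000)): balance=$3000.00 total_interest=$0.00
After 2 (deposit($500)): balance=$3500.00 total_interest=$0.00
After 3 (year_end (apply 10% annual interest)): balance=$3850.00 total_interest=$350.00
After 4 (month_end (apply 2% monthly interest)): balance=$3927.00 total_interest=$427.00
After 5 (withdraw($200)): balance=$3727.00 total_interest=$427.00
After 6 (withdraw($100)): balance=$3627.00 total_interest=$427.00
After 7 (month_end (apply 2% monthly interest)): balance=$3699.54 total_interest=$499.54
After 8 (month_end (apply 2% monthly interest)): balance=$3773.53 total_interest=$573.53
After 9 (withdraw($200)): balance=$3573.53 total_interest=$573.53
After 10 (deposit($200)): balance=$3773.53 total_interest=$573.53

Answer: 573.53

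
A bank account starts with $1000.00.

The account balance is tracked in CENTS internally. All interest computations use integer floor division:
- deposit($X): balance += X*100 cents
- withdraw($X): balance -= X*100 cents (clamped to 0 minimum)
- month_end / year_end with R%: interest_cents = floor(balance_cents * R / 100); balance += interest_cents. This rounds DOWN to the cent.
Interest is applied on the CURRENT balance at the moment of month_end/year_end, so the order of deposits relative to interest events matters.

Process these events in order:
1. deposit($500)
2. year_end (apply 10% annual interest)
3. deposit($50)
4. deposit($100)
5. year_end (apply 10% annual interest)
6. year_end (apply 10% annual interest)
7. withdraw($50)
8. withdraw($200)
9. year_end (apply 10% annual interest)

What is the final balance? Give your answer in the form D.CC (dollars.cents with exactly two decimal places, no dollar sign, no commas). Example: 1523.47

Answer: 2120.80

Derivation:
After 1 (deposit($500)): balance=$1500.00 total_interest=$0.00
After 2 (year_end (apply 10% annual interest)): balance=$1650.00 total_interest=$150.00
After 3 (deposit($50)): balance=$1700.00 total_interest=$150.00
After 4 (deposit($100)): balance=$1800.00 total_interest=$150.00
After 5 (year_end (apply 10% annual interest)): balance=$1980.00 total_interest=$330.00
After 6 (year_end (apply 10% annual interest)): balance=$2178.00 total_interest=$528.00
After 7 (withdraw($50)): balance=$2128.00 total_interest=$528.00
After 8 (withdraw($200)): balance=$1928.00 total_interest=$528.00
After 9 (year_end (apply 10% annual interest)): balance=$2120.80 total_interest=$720.80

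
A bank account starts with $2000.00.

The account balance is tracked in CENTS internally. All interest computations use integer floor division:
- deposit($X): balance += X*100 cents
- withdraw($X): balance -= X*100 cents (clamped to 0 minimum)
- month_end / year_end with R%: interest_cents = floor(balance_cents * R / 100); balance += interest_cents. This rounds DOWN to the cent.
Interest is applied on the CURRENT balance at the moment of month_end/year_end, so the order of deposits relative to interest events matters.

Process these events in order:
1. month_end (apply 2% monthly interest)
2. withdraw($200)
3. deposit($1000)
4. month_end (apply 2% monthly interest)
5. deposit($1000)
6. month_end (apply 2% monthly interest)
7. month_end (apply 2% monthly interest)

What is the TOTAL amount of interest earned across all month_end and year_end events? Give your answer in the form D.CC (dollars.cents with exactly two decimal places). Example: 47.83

Answer: 254.22

Derivation:
After 1 (month_end (apply 2% monthly interest)): balance=$2040.00 total_interest=$40.00
After 2 (withdraw($200)): balance=$1840.00 total_interest=$40.00
After 3 (deposit($1000)): balance=$2840.00 total_interest=$40.00
After 4 (month_end (apply 2% monthly interest)): balance=$2896.80 total_interest=$96.80
After 5 (deposit($1000)): balance=$3896.80 total_interest=$96.80
After 6 (month_end (apply 2% monthly interest)): balance=$3974.73 total_interest=$174.73
After 7 (month_end (apply 2% monthly interest)): balance=$4054.22 total_interest=$254.22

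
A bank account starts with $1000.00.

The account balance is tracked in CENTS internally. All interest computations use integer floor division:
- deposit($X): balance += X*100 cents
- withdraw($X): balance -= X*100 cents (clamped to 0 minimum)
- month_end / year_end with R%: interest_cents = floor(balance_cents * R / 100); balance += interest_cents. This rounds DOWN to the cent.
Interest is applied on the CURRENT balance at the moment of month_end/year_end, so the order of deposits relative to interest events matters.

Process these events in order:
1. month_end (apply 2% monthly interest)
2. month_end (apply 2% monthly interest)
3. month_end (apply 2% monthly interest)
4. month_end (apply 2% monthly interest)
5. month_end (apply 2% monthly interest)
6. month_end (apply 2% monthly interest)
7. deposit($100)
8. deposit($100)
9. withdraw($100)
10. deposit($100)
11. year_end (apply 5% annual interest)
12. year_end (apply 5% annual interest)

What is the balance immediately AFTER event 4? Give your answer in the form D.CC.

Answer: 1082.42

Derivation:
After 1 (month_end (apply 2% monthly interest)): balance=$1020.00 total_interest=$20.00
After 2 (month_end (apply 2% monthly interest)): balance=$1040.40 total_interest=$40.40
After 3 (month_end (apply 2% monthly interest)): balance=$1061.20 total_interest=$61.20
After 4 (month_end (apply 2% monthly interest)): balance=$1082.42 total_interest=$82.42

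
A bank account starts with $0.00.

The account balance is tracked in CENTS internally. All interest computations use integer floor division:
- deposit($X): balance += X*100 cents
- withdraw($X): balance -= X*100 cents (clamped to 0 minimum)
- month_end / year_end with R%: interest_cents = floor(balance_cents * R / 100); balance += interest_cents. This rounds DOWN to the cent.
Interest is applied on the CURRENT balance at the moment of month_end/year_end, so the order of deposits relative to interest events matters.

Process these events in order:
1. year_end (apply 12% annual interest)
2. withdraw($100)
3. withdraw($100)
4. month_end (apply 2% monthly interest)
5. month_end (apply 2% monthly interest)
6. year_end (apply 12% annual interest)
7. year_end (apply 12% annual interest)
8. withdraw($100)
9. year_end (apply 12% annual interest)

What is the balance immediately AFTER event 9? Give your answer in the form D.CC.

After 1 (year_end (apply 12% annual interest)): balance=$0.00 total_interest=$0.00
After 2 (withdraw($100)): balance=$0.00 total_interest=$0.00
After 3 (withdraw($100)): balance=$0.00 total_interest=$0.00
After 4 (month_end (apply 2% monthly interest)): balance=$0.00 total_interest=$0.00
After 5 (month_end (apply 2% monthly interest)): balance=$0.00 total_interest=$0.00
After 6 (year_end (apply 12% annual interest)): balance=$0.00 total_interest=$0.00
After 7 (year_end (apply 12% annual interest)): balance=$0.00 total_interest=$0.00
After 8 (withdraw($100)): balance=$0.00 total_interest=$0.00
After 9 (year_end (apply 12% annual interest)): balance=$0.00 total_interest=$0.00

Answer: 0.00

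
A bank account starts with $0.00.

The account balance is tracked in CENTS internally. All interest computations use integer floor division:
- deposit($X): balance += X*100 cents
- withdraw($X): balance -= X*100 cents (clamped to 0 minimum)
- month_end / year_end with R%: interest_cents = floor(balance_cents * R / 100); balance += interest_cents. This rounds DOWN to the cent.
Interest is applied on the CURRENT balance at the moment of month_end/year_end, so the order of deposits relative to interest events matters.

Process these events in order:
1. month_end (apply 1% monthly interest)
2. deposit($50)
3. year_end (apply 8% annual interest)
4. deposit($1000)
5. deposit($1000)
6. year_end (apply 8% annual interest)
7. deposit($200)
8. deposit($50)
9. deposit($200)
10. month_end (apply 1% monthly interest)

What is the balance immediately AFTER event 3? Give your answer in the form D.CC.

Answer: 54.00

Derivation:
After 1 (month_end (apply 1% monthly interest)): balance=$0.00 total_interest=$0.00
After 2 (deposit($50)): balance=$50.00 total_interest=$0.00
After 3 (year_end (apply 8% annual interest)): balance=$54.00 total_interest=$4.00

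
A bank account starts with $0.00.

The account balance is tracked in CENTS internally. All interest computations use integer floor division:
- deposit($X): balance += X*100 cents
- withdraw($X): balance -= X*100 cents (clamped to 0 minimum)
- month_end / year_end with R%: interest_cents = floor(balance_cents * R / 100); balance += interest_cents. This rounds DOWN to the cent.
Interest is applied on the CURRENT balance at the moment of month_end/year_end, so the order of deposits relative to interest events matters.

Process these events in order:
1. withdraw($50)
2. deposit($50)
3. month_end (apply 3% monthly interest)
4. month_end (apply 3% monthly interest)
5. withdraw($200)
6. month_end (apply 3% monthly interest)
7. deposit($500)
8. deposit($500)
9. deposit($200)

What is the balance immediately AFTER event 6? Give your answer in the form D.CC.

Answer: 0.00

Derivation:
After 1 (withdraw($50)): balance=$0.00 total_interest=$0.00
After 2 (deposit($50)): balance=$50.00 total_interest=$0.00
After 3 (month_end (apply 3% monthly interest)): balance=$51.50 total_interest=$1.50
After 4 (month_end (apply 3% monthly interest)): balance=$53.04 total_interest=$3.04
After 5 (withdraw($200)): balance=$0.00 total_interest=$3.04
After 6 (month_end (apply 3% monthly interest)): balance=$0.00 total_interest=$3.04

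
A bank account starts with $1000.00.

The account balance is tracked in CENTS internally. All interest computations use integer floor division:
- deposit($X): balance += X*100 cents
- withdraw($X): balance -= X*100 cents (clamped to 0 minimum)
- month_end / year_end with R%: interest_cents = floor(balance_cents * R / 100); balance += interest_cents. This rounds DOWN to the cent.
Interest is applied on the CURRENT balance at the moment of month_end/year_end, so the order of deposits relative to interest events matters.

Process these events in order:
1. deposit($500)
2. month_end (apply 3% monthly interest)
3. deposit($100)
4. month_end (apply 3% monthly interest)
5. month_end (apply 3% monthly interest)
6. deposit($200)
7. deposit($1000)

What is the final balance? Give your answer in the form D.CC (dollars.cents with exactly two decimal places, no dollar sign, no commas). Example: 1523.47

Answer: 2945.18

Derivation:
After 1 (deposit($500)): balance=$1500.00 total_interest=$0.00
After 2 (month_end (apply 3% monthly interest)): balance=$1545.00 total_interest=$45.00
After 3 (deposit($100)): balance=$1645.00 total_interest=$45.00
After 4 (month_end (apply 3% monthly interest)): balance=$1694.35 total_interest=$94.35
After 5 (month_end (apply 3% monthly interest)): balance=$1745.18 total_interest=$145.18
After 6 (deposit($200)): balance=$1945.18 total_interest=$145.18
After 7 (deposit($1000)): balance=$2945.18 total_interest=$145.18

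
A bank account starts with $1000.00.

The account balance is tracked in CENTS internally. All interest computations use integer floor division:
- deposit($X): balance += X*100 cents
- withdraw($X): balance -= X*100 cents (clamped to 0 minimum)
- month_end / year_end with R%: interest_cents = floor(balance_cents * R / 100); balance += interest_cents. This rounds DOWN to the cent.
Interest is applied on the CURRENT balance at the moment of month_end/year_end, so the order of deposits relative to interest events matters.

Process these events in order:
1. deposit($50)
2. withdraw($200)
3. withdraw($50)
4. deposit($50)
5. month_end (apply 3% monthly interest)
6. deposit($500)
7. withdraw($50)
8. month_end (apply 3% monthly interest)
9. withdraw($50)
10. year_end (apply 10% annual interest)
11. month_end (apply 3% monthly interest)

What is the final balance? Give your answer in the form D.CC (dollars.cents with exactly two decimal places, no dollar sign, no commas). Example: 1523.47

Answer: 1490.18

Derivation:
After 1 (deposit($50)): balance=$1050.00 total_interest=$0.00
After 2 (withdraw($200)): balance=$850.00 total_interest=$0.00
After 3 (withdraw($50)): balance=$800.00 total_interest=$0.00
After 4 (deposit($50)): balance=$850.00 total_interest=$0.00
After 5 (month_end (apply 3% monthly interest)): balance=$875.50 total_interest=$25.50
After 6 (deposit($500)): balance=$1375.50 total_interest=$25.50
After 7 (withdraw($50)): balance=$1325.50 total_interest=$25.50
After 8 (month_end (apply 3% monthly interest)): balance=$1365.26 total_interest=$65.26
After 9 (withdraw($50)): balance=$1315.26 total_interest=$65.26
After 10 (year_end (apply 10% annual interest)): balance=$1446.78 total_interest=$196.78
After 11 (month_end (apply 3% monthly interest)): balance=$1490.18 total_interest=$240.18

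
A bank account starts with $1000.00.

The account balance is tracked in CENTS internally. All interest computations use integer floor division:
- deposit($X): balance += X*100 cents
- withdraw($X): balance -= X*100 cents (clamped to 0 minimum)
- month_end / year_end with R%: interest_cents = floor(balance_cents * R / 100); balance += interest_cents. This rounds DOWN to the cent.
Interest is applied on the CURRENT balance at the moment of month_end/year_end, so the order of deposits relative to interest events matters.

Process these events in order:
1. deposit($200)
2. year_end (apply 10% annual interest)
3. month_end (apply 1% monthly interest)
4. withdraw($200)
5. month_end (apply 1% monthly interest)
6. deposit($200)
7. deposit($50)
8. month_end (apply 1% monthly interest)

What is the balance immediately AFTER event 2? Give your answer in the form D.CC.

Answer: 1320.00

Derivation:
After 1 (deposit($200)): balance=$1200.00 total_interest=$0.00
After 2 (year_end (apply 10% annual interest)): balance=$1320.00 total_interest=$120.00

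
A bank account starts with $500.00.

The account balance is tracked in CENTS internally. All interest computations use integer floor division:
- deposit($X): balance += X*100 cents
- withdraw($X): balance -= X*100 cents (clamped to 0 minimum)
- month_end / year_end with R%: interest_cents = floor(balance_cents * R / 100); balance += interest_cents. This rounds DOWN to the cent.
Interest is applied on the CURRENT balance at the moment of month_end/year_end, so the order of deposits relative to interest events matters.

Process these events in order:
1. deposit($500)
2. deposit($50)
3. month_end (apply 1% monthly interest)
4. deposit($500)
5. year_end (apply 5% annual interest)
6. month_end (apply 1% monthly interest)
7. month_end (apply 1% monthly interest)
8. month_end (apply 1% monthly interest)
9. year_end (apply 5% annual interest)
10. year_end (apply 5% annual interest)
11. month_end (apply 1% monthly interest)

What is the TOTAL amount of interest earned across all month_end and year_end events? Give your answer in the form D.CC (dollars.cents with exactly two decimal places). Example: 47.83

After 1 (deposit($500)): balance=$1000.00 total_interest=$0.00
After 2 (deposit($50)): balance=$1050.00 total_interest=$0.00
After 3 (month_end (apply 1% monthly interest)): balance=$1060.50 total_interest=$10.50
After 4 (deposit($500)): balance=$1560.50 total_interest=$10.50
After 5 (year_end (apply 5% annual interest)): balance=$1638.52 total_interest=$88.52
After 6 (month_end (apply 1% monthly interest)): balance=$1654.90 total_interest=$104.90
After 7 (month_end (apply 1% monthly interest)): balance=$1671.44 total_interest=$121.44
After 8 (month_end (apply 1% monthly interest)): balance=$1688.15 total_interest=$138.15
After 9 (year_end (apply 5% annual interest)): balance=$1772.55 total_interest=$222.55
After 10 (year_end (apply 5% annual interest)): balance=$1861.17 total_interest=$311.17
After 11 (month_end (apply 1% monthly interest)): balance=$1879.78 total_interest=$329.78

Answer: 329.78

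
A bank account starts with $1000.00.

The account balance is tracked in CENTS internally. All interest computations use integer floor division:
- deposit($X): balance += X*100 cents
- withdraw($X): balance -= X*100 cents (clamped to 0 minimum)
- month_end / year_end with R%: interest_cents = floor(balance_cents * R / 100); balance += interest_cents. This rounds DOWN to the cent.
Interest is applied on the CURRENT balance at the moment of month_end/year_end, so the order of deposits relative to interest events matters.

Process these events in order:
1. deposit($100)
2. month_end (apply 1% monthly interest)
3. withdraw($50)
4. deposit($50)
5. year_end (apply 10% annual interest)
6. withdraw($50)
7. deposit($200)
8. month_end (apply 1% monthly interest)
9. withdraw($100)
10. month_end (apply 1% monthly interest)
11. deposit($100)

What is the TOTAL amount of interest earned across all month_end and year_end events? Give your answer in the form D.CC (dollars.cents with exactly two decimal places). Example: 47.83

Answer: 148.67

Derivation:
After 1 (deposit($100)): balance=$1100.00 total_interest=$0.00
After 2 (month_end (apply 1% monthly interest)): balance=$1111.00 total_interest=$11.00
After 3 (withdraw($50)): balance=$1061.00 total_interest=$11.00
After 4 (deposit($50)): balance=$1111.00 total_interest=$11.00
After 5 (year_end (apply 10% annual interest)): balance=$1222.10 total_interest=$122.10
After 6 (withdraw($50)): balance=$1172.10 total_interest=$122.10
After 7 (deposit($200)): balance=$1372.10 total_interest=$122.10
After 8 (month_end (apply 1% monthly interest)): balance=$1385.82 total_interest=$135.82
After 9 (withdraw($100)): balance=$1285.82 total_interest=$135.82
After 10 (month_end (apply 1% monthly interest)): balance=$1298.67 total_interest=$148.67
After 11 (deposit($100)): balance=$1398.67 total_interest=$148.67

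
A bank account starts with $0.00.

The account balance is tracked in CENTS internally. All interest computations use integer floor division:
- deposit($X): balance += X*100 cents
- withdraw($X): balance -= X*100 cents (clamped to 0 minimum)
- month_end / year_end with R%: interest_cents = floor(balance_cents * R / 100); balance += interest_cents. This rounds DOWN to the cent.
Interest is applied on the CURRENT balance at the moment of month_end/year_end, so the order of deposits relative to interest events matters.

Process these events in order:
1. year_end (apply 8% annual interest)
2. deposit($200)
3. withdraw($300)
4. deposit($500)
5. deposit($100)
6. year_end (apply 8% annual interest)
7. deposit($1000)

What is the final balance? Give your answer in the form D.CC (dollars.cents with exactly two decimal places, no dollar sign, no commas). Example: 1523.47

After 1 (year_end (apply 8% annual interest)): balance=$0.00 total_interest=$0.00
After 2 (deposit($200)): balance=$200.00 total_interest=$0.00
After 3 (withdraw($300)): balance=$0.00 total_interest=$0.00
After 4 (deposit($500)): balance=$500.00 total_interest=$0.00
After 5 (deposit($100)): balance=$600.00 total_interest=$0.00
After 6 (year_end (apply 8% annual interest)): balance=$648.00 total_interest=$48.00
After 7 (deposit($1000)): balance=$1648.00 total_interest=$48.00

Answer: 1648.00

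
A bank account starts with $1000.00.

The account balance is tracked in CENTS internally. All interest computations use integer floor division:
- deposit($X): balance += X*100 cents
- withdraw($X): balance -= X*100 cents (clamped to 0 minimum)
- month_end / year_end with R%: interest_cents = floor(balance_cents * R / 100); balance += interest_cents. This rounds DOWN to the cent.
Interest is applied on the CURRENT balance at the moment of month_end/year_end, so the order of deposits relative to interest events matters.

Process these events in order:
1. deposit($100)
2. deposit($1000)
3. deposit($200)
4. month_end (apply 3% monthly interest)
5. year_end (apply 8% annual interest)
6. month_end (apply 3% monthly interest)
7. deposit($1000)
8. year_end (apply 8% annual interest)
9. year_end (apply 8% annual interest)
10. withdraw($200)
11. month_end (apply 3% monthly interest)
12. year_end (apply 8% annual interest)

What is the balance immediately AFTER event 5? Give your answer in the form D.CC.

Answer: 2558.52

Derivation:
After 1 (deposit($100)): balance=$1100.00 total_interest=$0.00
After 2 (deposit($1000)): balance=$2100.00 total_interest=$0.00
After 3 (deposit($200)): balance=$2300.00 total_interest=$0.00
After 4 (month_end (apply 3% monthly interest)): balance=$2369.00 total_interest=$69.00
After 5 (year_end (apply 8% annual interest)): balance=$2558.52 total_interest=$258.52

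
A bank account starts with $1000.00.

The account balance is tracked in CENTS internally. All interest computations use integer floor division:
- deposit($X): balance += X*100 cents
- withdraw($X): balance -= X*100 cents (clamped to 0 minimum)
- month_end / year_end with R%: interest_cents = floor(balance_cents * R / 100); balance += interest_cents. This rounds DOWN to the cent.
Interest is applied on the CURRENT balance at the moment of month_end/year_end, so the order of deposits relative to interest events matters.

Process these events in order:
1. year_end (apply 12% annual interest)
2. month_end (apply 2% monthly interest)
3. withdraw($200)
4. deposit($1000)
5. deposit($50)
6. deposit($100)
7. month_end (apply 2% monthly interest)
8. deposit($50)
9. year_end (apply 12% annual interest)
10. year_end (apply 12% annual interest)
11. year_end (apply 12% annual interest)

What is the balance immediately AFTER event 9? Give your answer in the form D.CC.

After 1 (year_end (apply 12% annual interest)): balance=$1120.00 total_interest=$120.00
After 2 (month_end (apply 2% monthly interest)): balance=$1142.40 total_interest=$142.40
After 3 (withdraw($200)): balance=$942.40 total_interest=$142.40
After 4 (deposit($1000)): balance=$1942.40 total_interest=$142.40
After 5 (deposit($50)): balance=$1992.40 total_interest=$142.40
After 6 (deposit($100)): balance=$2092.40 total_interest=$142.40
After 7 (month_end (apply 2% monthly interest)): balance=$2134.24 total_interest=$184.24
After 8 (deposit($50)): balance=$2184.24 total_interest=$184.24
After 9 (year_end (apply 12% annual interest)): balance=$2446.34 total_interest=$446.34

Answer: 2446.34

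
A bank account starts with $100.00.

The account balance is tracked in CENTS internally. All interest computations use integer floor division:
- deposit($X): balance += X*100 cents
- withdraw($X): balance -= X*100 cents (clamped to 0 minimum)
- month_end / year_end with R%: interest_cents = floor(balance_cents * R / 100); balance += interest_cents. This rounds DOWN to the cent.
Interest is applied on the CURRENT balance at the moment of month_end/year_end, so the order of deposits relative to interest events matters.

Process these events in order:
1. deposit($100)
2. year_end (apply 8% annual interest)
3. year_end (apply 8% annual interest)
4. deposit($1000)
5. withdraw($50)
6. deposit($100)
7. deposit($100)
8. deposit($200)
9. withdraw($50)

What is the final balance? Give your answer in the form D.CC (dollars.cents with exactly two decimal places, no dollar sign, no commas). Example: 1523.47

Answer: 1533.28

Derivation:
After 1 (deposit($100)): balance=$200.00 total_interest=$0.00
After 2 (year_end (apply 8% annual interest)): balance=$216.00 total_interest=$16.00
After 3 (year_end (apply 8% annual interest)): balance=$233.28 total_interest=$33.28
After 4 (deposit($1000)): balance=$1233.28 total_interest=$33.28
After 5 (withdraw($50)): balance=$1183.28 total_interest=$33.28
After 6 (deposit($100)): balance=$1283.28 total_interest=$33.28
After 7 (deposit($100)): balance=$1383.28 total_interest=$33.28
After 8 (deposit($200)): balance=$1583.28 total_interest=$33.28
After 9 (withdraw($50)): balance=$1533.28 total_interest=$33.28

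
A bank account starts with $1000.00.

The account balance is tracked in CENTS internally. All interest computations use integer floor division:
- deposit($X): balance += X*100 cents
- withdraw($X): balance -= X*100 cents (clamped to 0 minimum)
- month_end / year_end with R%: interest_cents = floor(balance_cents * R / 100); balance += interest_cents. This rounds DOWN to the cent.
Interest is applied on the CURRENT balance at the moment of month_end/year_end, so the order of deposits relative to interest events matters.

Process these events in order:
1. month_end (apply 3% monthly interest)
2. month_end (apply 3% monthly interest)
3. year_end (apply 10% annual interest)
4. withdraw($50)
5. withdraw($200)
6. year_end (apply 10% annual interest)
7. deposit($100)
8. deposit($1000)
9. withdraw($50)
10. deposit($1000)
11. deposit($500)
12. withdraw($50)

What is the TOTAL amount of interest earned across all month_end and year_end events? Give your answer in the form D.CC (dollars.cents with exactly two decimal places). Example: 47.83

After 1 (month_end (apply 3% monthly interest)): balance=$1030.00 total_interest=$30.00
After 2 (month_end (apply 3% monthly interest)): balance=$1060.90 total_interest=$60.90
After 3 (year_end (apply 10% annual interest)): balance=$1166.99 total_interest=$166.99
After 4 (withdraw($50)): balance=$1116.99 total_interest=$166.99
After 5 (withdraw($200)): balance=$916.99 total_interest=$166.99
After 6 (year_end (apply 10% annual interest)): balance=$1008.68 total_interest=$258.68
After 7 (deposit($100)): balance=$1108.68 total_interest=$258.68
After 8 (deposit($1000)): balance=$2108.68 total_interest=$258.68
After 9 (withdraw($50)): balance=$2058.68 total_interest=$258.68
After 10 (deposit($1000)): balance=$3058.68 total_interest=$258.68
After 11 (deposit($500)): balance=$3558.68 total_interest=$258.68
After 12 (withdraw($50)): balance=$3508.68 total_interest=$258.68

Answer: 258.68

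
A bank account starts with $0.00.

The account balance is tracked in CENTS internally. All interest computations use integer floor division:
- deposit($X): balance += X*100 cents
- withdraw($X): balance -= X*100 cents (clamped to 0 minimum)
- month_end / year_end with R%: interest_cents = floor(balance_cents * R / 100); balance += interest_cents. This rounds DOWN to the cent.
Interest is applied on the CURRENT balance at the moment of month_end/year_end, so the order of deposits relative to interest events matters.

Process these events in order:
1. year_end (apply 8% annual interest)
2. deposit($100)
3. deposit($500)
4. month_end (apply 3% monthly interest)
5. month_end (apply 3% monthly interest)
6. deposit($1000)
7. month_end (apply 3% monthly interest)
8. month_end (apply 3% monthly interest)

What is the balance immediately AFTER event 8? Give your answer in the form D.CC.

Answer: 1736.19

Derivation:
After 1 (year_end (apply 8% annual interest)): balance=$0.00 total_interest=$0.00
After 2 (deposit($100)): balance=$100.00 total_interest=$0.00
After 3 (deposit($500)): balance=$600.00 total_interest=$0.00
After 4 (month_end (apply 3% monthly interest)): balance=$618.00 total_interest=$18.00
After 5 (month_end (apply 3% monthly interest)): balance=$636.54 total_interest=$36.54
After 6 (deposit($1000)): balance=$1636.54 total_interest=$36.54
After 7 (month_end (apply 3% monthly interest)): balance=$1685.63 total_interest=$85.63
After 8 (month_end (apply 3% monthly interest)): balance=$1736.19 total_interest=$136.19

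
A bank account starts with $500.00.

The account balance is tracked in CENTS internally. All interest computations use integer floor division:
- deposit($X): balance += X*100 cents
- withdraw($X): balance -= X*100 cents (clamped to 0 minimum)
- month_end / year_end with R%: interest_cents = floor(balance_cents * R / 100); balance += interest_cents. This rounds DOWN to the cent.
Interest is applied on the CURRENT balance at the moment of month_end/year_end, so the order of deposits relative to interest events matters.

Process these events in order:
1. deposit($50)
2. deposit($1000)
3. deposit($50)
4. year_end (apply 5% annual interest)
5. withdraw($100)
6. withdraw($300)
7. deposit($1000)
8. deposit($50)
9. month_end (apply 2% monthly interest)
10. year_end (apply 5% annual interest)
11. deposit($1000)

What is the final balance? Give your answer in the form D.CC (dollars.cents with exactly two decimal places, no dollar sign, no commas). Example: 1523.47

After 1 (deposit($50)): balance=$550.00 total_interest=$0.00
After 2 (deposit($1000)): balance=$1550.00 total_interest=$0.00
After 3 (deposit($50)): balance=$1600.00 total_interest=$0.00
After 4 (year_end (apply 5% annual interest)): balance=$1680.00 total_interest=$80.00
After 5 (withdraw($100)): balance=$1580.00 total_interest=$80.00
After 6 (withdraw($300)): balance=$1280.00 total_interest=$80.00
After 7 (deposit($1000)): balance=$2280.00 total_interest=$80.00
After 8 (deposit($50)): balance=$2330.00 total_interest=$80.00
After 9 (month_end (apply 2% monthly interest)): balance=$2376.60 total_interest=$126.60
After 10 (year_end (apply 5% annual interest)): balance=$2495.43 total_interest=$245.43
After 11 (deposit($1000)): balance=$3495.43 total_interest=$245.43

Answer: 3495.43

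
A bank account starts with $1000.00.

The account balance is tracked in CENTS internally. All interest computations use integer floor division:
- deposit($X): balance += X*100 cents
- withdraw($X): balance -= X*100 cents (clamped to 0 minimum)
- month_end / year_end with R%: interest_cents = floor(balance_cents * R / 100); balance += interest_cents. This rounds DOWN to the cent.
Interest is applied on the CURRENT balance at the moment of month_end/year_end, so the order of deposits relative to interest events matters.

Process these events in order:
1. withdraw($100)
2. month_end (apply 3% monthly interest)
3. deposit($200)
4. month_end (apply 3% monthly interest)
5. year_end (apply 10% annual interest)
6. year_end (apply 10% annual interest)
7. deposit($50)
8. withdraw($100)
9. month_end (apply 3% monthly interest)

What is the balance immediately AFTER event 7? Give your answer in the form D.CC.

Answer: 1454.57

Derivation:
After 1 (withdraw($100)): balance=$900.00 total_interest=$0.00
After 2 (month_end (apply 3% monthly interest)): balance=$927.00 total_interest=$27.00
After 3 (deposit($200)): balance=$1127.00 total_interest=$27.00
After 4 (month_end (apply 3% monthly interest)): balance=$1160.81 total_interest=$60.81
After 5 (year_end (apply 10% annual interest)): balance=$1276.89 total_interest=$176.89
After 6 (year_end (apply 10% annual interest)): balance=$1404.57 total_interest=$304.57
After 7 (deposit($50)): balance=$1454.57 total_interest=$304.57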